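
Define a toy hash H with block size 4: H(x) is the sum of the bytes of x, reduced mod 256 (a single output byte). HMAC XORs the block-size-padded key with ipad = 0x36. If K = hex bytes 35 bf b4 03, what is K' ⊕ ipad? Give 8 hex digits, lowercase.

Key hex bytes 35 bf b4 03 is exactly B = 4 bytes: K' = 35 bf b4 03.
XOR each byte with 0x36: 35⊕36=03, bf⊕36=89, b4⊕36=82, 03⊕36=35.

03898235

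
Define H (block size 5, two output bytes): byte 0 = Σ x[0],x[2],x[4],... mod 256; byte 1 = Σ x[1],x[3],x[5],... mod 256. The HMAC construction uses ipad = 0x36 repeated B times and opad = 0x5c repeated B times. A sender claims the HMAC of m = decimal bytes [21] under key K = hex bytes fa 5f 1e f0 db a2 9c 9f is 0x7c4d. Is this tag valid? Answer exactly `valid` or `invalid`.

Key hex bytes fa 5f 1e f0 db a2 9c 9f is 8 bytes > B = 5, so hash it first: H(key) = 8f 90, then zero-pad to 5 bytes: K' = 8f 90 00 00 00.
K' ⊕ ipad = b9 a6 36 36 36; K' ⊕ opad = d3 cc 5c 5c 5c.
Inner hash: even-index sum = 293 mod 256 = 37; odd-index sum = 241 mod 256 = 241 → 25 f1.
Outer hash (recomputed tag): even-index sum = 636 mod 256 = 124; odd-index sum = 333 mod 256 = 77 → 7c 4d.
Recomputed tag = 7c4d; claimed = 7c4d → match.

valid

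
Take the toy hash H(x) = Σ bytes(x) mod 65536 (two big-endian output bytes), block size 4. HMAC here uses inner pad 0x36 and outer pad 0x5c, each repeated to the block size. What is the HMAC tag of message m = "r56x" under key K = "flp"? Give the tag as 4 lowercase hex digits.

Key "flp" = 66 6c 70 is 3 bytes ≤ B = 4; zero-pad to 4 bytes: K' = 66 6c 70 00.
K' ⊕ ipad = 50 5a 46 36.  K' ⊕ opad = 3a 30 2c 5c.
Inner input = (K'⊕ipad) ∥ m = 50 5a 46 36 ∥ 72 35 36 78.
Inner hash: sum = 80+90+70+54+114+53+54+120 = 635 → 02 7b.
Outer input = (K'⊕opad) ∥ inner = 3a 30 2c 5c ∥ 02 7b.
Outer hash (tag): sum = 58+48+44+92+2+123 = 367 → 01 6f.

016f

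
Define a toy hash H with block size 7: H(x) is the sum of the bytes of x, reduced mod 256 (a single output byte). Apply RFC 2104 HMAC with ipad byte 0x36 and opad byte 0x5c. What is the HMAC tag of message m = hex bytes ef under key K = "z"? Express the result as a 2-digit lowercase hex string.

Key "z" = 7a is 1 byte ≤ B = 7; zero-pad to 7 bytes: K' = 7a 00 00 00 00 00 00.
K' ⊕ ipad = 4c 36 36 36 36 36 36.  K' ⊕ opad = 26 5c 5c 5c 5c 5c 5c.
Inner input = (K'⊕ipad) ∥ m = 4c 36 36 36 36 36 36 ∥ ef.
Inner hash: sum = 76+54+54+54+54+54+54+239 = 639; mod 256 = 127 → 7f.
Outer input = (K'⊕opad) ∥ inner = 26 5c 5c 5c 5c 5c 5c ∥ 7f.
Outer hash (tag): sum = 38+92+92+92+92+92+92+127 = 717; mod 256 = 205 → cd.

cd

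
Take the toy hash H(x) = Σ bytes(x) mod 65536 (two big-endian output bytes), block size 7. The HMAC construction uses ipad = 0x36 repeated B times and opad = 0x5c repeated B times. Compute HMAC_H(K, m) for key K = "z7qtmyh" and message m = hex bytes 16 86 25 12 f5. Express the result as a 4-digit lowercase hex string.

Key "z7qtmyh" = 7a 37 71 74 6d 79 68 is exactly B = 7 bytes: K' = 7a 37 71 74 6d 79 68.
K' ⊕ ipad = 4c 01 47 42 5b 4f 5e.  K' ⊕ opad = 26 6b 2d 28 31 25 34.
Inner input = (K'⊕ipad) ∥ m = 4c 01 47 42 5b 4f 5e ∥ 16 86 25 12 f5.
Inner hash: sum = 76+1+71+66+91+79+94+22+134+37+18+245 = 934 → 03 a6.
Outer input = (K'⊕opad) ∥ inner = 26 6b 2d 28 31 25 34 ∥ 03 a6.
Outer hash (tag): sum = 38+107+45+40+49+37+52+3+166 = 537 → 02 19.

0219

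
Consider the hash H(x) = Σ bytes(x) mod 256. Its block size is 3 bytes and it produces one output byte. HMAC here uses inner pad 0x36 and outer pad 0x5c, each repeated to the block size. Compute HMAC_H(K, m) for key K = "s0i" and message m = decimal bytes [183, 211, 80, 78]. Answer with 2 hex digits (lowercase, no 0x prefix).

a2

Key "s0i" = 73 30 69 is exactly B = 3 bytes: K' = 73 30 69.
K' ⊕ ipad = 45 06 5f.  K' ⊕ opad = 2f 6c 35.
Inner input = (K'⊕ipad) ∥ m = 45 06 5f ∥ b7 d3 50 4e.
Inner hash: sum = 69+6+95+183+211+80+78 = 722; mod 256 = 210 → d2.
Outer input = (K'⊕opad) ∥ inner = 2f 6c 35 ∥ d2.
Outer hash (tag): sum = 47+108+53+210 = 418; mod 256 = 162 → a2.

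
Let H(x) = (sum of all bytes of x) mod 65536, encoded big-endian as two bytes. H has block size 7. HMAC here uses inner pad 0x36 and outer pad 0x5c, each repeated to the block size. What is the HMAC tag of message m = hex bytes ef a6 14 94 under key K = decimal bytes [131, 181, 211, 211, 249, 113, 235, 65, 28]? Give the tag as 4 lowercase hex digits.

0319

Key decimal bytes [131, 181, 211, 211, 249, 113, 235, 65, 28] = 83 b5 d3 d3 f9 71 eb 41 1c is 9 bytes > B = 7, so hash it first: H(key) = 05 90, then zero-pad to 7 bytes: K' = 05 90 00 00 00 00 00.
K' ⊕ ipad = 33 a6 36 36 36 36 36.  K' ⊕ opad = 59 cc 5c 5c 5c 5c 5c.
Inner input = (K'⊕ipad) ∥ m = 33 a6 36 36 36 36 36 ∥ ef a6 14 94.
Inner hash: sum = 51+166+54+54+54+54+54+239+166+20+148 = 1060 → 04 24.
Outer input = (K'⊕opad) ∥ inner = 59 cc 5c 5c 5c 5c 5c ∥ 04 24.
Outer hash (tag): sum = 89+204+92+92+92+92+92+4+36 = 793 → 03 19.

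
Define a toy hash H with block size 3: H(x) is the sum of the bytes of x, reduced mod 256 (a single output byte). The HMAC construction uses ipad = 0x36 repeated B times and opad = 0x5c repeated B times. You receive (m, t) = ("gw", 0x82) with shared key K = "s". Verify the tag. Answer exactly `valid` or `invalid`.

Key "s" = 73 is 1 byte ≤ B = 3; zero-pad to 3 bytes: K' = 73 00 00.
K' ⊕ ipad = 45 36 36; K' ⊕ opad = 2f 5c 5c.
Inner hash: sum = 69+54+54+103+119 = 399; mod 256 = 143 → 8f.
Outer hash (recomputed tag): sum = 47+92+92+143 = 374; mod 256 = 118 → 76.
Recomputed tag = 76; claimed = 82 → mismatch.

invalid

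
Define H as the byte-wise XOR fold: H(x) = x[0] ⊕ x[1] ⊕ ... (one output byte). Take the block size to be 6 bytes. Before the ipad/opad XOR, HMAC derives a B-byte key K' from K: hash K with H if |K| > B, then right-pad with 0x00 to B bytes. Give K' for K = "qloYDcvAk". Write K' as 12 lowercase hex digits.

500000000000

|K| = 9 > B = 6, so first hash the key.
H(K): XOR 71⊕6c⊕6f⊕59⊕44⊕63⊕76⊕41⊕6b = 50.
Zero-pad H(K) = 50 to 6 bytes: K' = 50 00 00 00 00 00.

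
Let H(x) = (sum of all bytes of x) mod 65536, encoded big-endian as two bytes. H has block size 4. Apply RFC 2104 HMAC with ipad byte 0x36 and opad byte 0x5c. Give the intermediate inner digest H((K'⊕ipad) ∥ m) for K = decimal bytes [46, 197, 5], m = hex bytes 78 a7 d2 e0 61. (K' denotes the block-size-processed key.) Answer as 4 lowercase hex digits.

04a6

Key decimal bytes [46, 197, 5] = 2e c5 05 is 3 bytes ≤ B = 4; zero-pad to 4 bytes: K' = 2e c5 05 00.
K' ⊕ ipad = 18 f3 33 36.
Inner input = 18 f3 33 36 ∥ 78 a7 d2 e0 61.
Inner hash: sum = 24+243+51+54+120+167+210+224+97 = 1190 → 04 a6.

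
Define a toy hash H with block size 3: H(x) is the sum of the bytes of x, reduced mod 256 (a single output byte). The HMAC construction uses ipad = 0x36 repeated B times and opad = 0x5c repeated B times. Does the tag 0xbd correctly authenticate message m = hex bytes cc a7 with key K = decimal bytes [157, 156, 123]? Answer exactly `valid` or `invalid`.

valid

Key decimal bytes [157, 156, 123] = 9d 9c 7b is exactly B = 3 bytes: K' = 9d 9c 7b.
K' ⊕ ipad = ab aa 4d; K' ⊕ opad = c1 c0 27.
Inner hash: sum = 171+170+77+204+167 = 789; mod 256 = 21 → 15.
Outer hash (recomputed tag): sum = 193+192+39+21 = 445; mod 256 = 189 → bd.
Recomputed tag = bd; claimed = bd → match.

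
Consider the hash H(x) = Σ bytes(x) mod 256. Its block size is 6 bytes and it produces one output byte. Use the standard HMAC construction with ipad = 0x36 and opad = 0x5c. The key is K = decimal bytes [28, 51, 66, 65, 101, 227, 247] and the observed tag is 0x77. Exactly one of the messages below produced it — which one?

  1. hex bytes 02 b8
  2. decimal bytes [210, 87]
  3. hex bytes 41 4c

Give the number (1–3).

2

Key decimal bytes [28, 51, 66, 65, 101, 227, 247] = 1c 33 42 41 65 e3 f7 is 7 bytes > B = 6, so hash it first: H(key) = 11, then zero-pad to 6 bytes: K' = 11 00 00 00 00 00.
K' ⊕ ipad = 27 36 36 36 36 36; K' ⊕ opad = 4d 5c 5c 5c 5c 5c.
m1: inner = H(27 36 36 36 36 36 02 b8) = ef; tag = H(4d 5c 5c 5c 5c 5c ef) = 08
m2: inner = H(27 36 36 36 36 36 d2 57) = 5e; tag = H(4d 5c 5c 5c 5c 5c 5e) = 77 ← matches
m3: inner = H(27 36 36 36 36 36 41 4c) = c2; tag = H(4d 5c 5c 5c 5c 5c c2) = db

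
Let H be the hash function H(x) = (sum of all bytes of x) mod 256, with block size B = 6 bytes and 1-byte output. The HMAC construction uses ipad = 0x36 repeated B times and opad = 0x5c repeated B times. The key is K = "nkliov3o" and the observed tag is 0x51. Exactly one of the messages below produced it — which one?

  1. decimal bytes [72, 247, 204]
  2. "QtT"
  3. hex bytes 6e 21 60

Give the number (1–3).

Key "nkliov3o" = 6e 6b 6c 69 6f 76 33 6f is 8 bytes > B = 6, so hash it first: H(key) = 35, then zero-pad to 6 bytes: K' = 35 00 00 00 00 00.
K' ⊕ ipad = 03 36 36 36 36 36; K' ⊕ opad = 69 5c 5c 5c 5c 5c.
m1: inner = H(03 36 36 36 36 36 48 f7 cc) = 1c; tag = H(69 5c 5c 5c 5c 5c 1c) = 51 ← matches
m2: inner = H(03 36 36 36 36 36 51 74 54) = 2a; tag = H(69 5c 5c 5c 5c 5c 2a) = 5f
m3: inner = H(03 36 36 36 36 36 6e 21 60) = 00; tag = H(69 5c 5c 5c 5c 5c 00) = 35

1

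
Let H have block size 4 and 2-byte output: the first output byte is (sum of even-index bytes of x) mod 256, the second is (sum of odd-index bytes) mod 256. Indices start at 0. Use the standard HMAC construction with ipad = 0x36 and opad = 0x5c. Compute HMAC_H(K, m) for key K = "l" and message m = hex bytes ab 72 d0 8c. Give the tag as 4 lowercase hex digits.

Key "l" = 6c is 1 byte ≤ B = 4; zero-pad to 4 bytes: K' = 6c 00 00 00.
K' ⊕ ipad = 5a 36 36 36.  K' ⊕ opad = 30 5c 5c 5c.
Inner input = (K'⊕ipad) ∥ m = 5a 36 36 36 ∥ ab 72 d0 8c.
Inner hash: even-index sum = 523 mod 256 = 11; odd-index sum = 362 mod 256 = 106 → 0b 6a.
Outer input = (K'⊕opad) ∥ inner = 30 5c 5c 5c ∥ 0b 6a.
Outer hash (tag): even-index sum = 151 mod 256 = 151; odd-index sum = 290 mod 256 = 34 → 97 22.

9722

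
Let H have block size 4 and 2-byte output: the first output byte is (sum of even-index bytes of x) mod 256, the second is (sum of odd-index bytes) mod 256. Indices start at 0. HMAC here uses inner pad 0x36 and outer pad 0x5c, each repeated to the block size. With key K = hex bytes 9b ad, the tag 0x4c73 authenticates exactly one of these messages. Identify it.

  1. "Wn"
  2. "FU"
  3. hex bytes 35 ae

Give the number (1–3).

Key hex bytes 9b ad is 2 bytes ≤ B = 4; zero-pad to 4 bytes: K' = 9b ad 00 00.
K' ⊕ ipad = ad 9b 36 36; K' ⊕ opad = c7 f1 5c 5c.
m1: inner = H(ad 9b 36 36 57 6e) = 3a 3f; tag = H(c7 f1 5c 5c 3a 3f) = 5d8c
m2: inner = H(ad 9b 36 36 46 55) = 29 26; tag = H(c7 f1 5c 5c 29 26) = 4c73 ← matches
m3: inner = H(ad 9b 36 36 35 ae) = 18 7f; tag = H(c7 f1 5c 5c 18 7f) = 3bcc

2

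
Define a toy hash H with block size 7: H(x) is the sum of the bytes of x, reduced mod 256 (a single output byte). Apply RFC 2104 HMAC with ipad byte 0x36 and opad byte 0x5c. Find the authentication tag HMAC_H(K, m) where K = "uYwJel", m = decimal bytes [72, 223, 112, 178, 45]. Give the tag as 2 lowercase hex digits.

fc

Key "uYwJel" = 75 59 77 4a 65 6c is 6 bytes ≤ B = 7; zero-pad to 7 bytes: K' = 75 59 77 4a 65 6c 00.
K' ⊕ ipad = 43 6f 41 7c 53 5a 36.  K' ⊕ opad = 29 05 2b 16 39 30 5c.
Inner input = (K'⊕ipad) ∥ m = 43 6f 41 7c 53 5a 36 ∥ 48 df 70 b2 2d.
Inner hash: sum = 67+111+65+124+83+90+54+72+223+112+178+45 = 1224; mod 256 = 200 → c8.
Outer input = (K'⊕opad) ∥ inner = 29 05 2b 16 39 30 5c ∥ c8.
Outer hash (tag): sum = 41+5+43+22+57+48+92+200 = 508; mod 256 = 252 → fc.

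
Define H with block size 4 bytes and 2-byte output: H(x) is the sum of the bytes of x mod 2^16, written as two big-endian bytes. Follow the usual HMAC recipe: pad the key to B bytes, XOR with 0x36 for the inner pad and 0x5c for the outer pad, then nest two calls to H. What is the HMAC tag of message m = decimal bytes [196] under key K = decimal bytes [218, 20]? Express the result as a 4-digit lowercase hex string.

Key decimal bytes [218, 20] = da 14 is 2 bytes ≤ B = 4; zero-pad to 4 bytes: K' = da 14 00 00.
K' ⊕ ipad = ec 22 36 36.  K' ⊕ opad = 86 48 5c 5c.
Inner input = (K'⊕ipad) ∥ m = ec 22 36 36 ∥ c4.
Inner hash: sum = 236+34+54+54+196 = 574 → 02 3e.
Outer input = (K'⊕opad) ∥ inner = 86 48 5c 5c ∥ 02 3e.
Outer hash (tag): sum = 134+72+92+92+2+62 = 454 → 01 c6.

01c6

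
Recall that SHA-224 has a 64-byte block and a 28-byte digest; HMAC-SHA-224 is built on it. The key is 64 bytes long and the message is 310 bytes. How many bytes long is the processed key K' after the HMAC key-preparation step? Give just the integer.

64

Key is 64 ≤ 64 bytes, zero-padded: |K'| = 64.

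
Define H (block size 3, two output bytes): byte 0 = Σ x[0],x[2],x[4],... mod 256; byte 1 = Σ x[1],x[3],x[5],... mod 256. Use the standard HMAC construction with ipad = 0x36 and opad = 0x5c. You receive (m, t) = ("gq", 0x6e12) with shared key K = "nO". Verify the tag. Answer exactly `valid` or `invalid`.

Key "nO" = 6e 4f is 2 bytes ≤ B = 3; zero-pad to 3 bytes: K' = 6e 4f 00.
K' ⊕ ipad = 58 79 36; K' ⊕ opad = 32 13 5c.
Inner hash: even-index sum = 255 mod 256 = 255; odd-index sum = 224 mod 256 = 224 → ff e0.
Outer hash (recomputed tag): even-index sum = 366 mod 256 = 110; odd-index sum = 274 mod 256 = 18 → 6e 12.
Recomputed tag = 6e12; claimed = 6e12 → match.

valid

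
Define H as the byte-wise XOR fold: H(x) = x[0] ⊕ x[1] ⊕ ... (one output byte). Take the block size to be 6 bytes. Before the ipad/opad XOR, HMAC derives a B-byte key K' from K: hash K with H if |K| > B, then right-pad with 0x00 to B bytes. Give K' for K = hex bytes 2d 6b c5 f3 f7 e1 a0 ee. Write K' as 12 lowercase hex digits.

280000000000

|K| = 8 > B = 6, so first hash the key.
H(K): XOR 2d⊕6b⊕c5⊕f3⊕f7⊕e1⊕a0⊕ee = 28.
Zero-pad H(K) = 28 to 6 bytes: K' = 28 00 00 00 00 00.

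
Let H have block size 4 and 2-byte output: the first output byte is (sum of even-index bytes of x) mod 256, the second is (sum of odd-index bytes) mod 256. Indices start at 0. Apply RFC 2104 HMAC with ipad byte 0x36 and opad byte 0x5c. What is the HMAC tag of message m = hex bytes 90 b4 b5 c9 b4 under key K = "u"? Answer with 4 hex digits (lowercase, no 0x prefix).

Key "u" = 75 is 1 byte ≤ B = 4; zero-pad to 4 bytes: K' = 75 00 00 00.
K' ⊕ ipad = 43 36 36 36.  K' ⊕ opad = 29 5c 5c 5c.
Inner input = (K'⊕ipad) ∥ m = 43 36 36 36 ∥ 90 b4 b5 c9 b4.
Inner hash: even-index sum = 626 mod 256 = 114; odd-index sum = 489 mod 256 = 233 → 72 e9.
Outer input = (K'⊕opad) ∥ inner = 29 5c 5c 5c ∥ 72 e9.
Outer hash (tag): even-index sum = 247 mod 256 = 247; odd-index sum = 417 mod 256 = 161 → f7 a1.

f7a1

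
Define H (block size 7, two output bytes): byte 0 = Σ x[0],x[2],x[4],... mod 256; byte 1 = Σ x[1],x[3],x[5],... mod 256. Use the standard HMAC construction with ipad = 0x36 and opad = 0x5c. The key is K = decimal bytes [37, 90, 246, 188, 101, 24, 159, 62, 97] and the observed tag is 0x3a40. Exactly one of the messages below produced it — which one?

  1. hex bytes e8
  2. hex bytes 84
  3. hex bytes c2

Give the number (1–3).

Key decimal bytes [37, 90, 246, 188, 101, 24, 159, 62, 97] = 25 5a f6 bc 65 18 9f 3e 61 is 9 bytes > B = 7, so hash it first: H(key) = 80 6c, then zero-pad to 7 bytes: K' = 80 6c 00 00 00 00 00.
K' ⊕ ipad = b6 5a 36 36 36 36 36; K' ⊕ opad = dc 30 5c 5c 5c 5c 5c.
m1: inner = H(b6 5a 36 36 36 36 36 e8) = 58 ae; tag = H(dc 30 5c 5c 5c 5c 5c 58 ae) = 9e40
m2: inner = H(b6 5a 36 36 36 36 36 84) = 58 4a; tag = H(dc 30 5c 5c 5c 5c 5c 58 4a) = 3a40 ← matches
m3: inner = H(b6 5a 36 36 36 36 36 c2) = 58 88; tag = H(dc 30 5c 5c 5c 5c 5c 58 88) = 7840

2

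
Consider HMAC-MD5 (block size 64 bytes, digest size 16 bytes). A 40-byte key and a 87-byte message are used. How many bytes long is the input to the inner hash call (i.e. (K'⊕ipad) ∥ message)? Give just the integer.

Key is 40 ≤ 64 bytes, zero-padded: |K'| = 64.
Inner input = (K'⊕ipad) ∥ m → 64 + 87 = 151 bytes.

151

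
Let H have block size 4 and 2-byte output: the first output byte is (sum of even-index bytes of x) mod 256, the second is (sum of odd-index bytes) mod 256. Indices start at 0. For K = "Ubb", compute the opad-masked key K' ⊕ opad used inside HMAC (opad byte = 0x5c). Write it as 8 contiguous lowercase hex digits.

093e3e5c

Key "Ubb" = 55 62 62 is 3 bytes ≤ B = 4; zero-pad to 4 bytes: K' = 55 62 62 00.
XOR each byte with 0x5c: 55⊕5c=09, 62⊕5c=3e, 62⊕5c=3e, 00⊕5c=5c.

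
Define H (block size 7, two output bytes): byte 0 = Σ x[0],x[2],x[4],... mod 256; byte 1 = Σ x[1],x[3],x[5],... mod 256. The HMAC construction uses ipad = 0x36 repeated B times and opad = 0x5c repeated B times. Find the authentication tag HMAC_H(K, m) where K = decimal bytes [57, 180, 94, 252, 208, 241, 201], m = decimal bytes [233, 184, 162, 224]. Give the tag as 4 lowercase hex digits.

Key decimal bytes [57, 180, 94, 252, 208, 241, 201] = 39 b4 5e fc d0 f1 c9 is exactly B = 7 bytes: K' = 39 b4 5e fc d0 f1 c9.
K' ⊕ ipad = 0f 82 68 ca e6 c7 ff.  K' ⊕ opad = 65 e8 02 a0 8c ad 95.
Inner input = (K'⊕ipad) ∥ m = 0f 82 68 ca e6 c7 ff ∥ e9 b8 a2 e0.
Inner hash: even-index sum = 1012 mod 256 = 244; odd-index sum = 926 mod 256 = 158 → f4 9e.
Outer input = (K'⊕opad) ∥ inner = 65 e8 02 a0 8c ad 95 ∥ f4 9e.
Outer hash (tag): even-index sum = 550 mod 256 = 38; odd-index sum = 809 mod 256 = 41 → 26 29.

2629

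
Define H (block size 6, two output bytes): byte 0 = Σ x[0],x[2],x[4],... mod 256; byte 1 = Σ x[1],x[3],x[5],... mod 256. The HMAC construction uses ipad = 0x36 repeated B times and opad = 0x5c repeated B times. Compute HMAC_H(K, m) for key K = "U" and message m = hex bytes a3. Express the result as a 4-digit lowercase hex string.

33b6

Key "U" = 55 is 1 byte ≤ B = 6; zero-pad to 6 bytes: K' = 55 00 00 00 00 00.
K' ⊕ ipad = 63 36 36 36 36 36.  K' ⊕ opad = 09 5c 5c 5c 5c 5c.
Inner input = (K'⊕ipad) ∥ m = 63 36 36 36 36 36 ∥ a3.
Inner hash: even-index sum = 370 mod 256 = 114; odd-index sum = 162 mod 256 = 162 → 72 a2.
Outer input = (K'⊕opad) ∥ inner = 09 5c 5c 5c 5c 5c ∥ 72 a2.
Outer hash (tag): even-index sum = 307 mod 256 = 51; odd-index sum = 438 mod 256 = 182 → 33 b6.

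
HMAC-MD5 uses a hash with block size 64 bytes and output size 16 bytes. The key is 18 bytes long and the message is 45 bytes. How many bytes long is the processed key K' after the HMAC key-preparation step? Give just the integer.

64

Key is 18 ≤ 64 bytes, zero-padded: |K'| = 64.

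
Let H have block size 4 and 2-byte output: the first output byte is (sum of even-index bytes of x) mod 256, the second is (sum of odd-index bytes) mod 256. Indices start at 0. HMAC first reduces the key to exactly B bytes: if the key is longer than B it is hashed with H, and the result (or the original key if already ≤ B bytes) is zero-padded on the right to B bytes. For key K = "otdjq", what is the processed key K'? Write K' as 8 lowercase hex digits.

|K| = 5 > B = 4, so first hash the key.
H(K): even-index sum = 324 mod 256 = 68; odd-index sum = 222 mod 256 = 222 → 44 de.
Zero-pad H(K) = 44 de to 4 bytes: K' = 44 de 00 00.

44de0000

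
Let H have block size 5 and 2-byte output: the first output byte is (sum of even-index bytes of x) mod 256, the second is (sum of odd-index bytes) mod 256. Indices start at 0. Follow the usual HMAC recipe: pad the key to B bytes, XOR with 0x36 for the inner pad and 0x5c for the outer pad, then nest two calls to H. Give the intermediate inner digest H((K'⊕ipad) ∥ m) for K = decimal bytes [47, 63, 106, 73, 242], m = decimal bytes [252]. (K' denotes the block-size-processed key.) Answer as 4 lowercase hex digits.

Key decimal bytes [47, 63, 106, 73, 242] = 2f 3f 6a 49 f2 is exactly B = 5 bytes: K' = 2f 3f 6a 49 f2.
K' ⊕ ipad = 19 09 5c 7f c4.
Inner input = 19 09 5c 7f c4 ∥ fc.
Inner hash: even-index sum = 313 mod 256 = 57; odd-index sum = 388 mod 256 = 132 → 39 84.

3984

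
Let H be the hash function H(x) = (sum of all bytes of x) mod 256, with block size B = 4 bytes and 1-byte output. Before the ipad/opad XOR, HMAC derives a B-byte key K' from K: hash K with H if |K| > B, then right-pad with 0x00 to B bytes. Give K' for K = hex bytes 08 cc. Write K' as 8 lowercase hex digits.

Key hex bytes 08 cc is 2 bytes ≤ B = 4; zero-pad to 4 bytes: K' = 08 cc 00 00.

08cc0000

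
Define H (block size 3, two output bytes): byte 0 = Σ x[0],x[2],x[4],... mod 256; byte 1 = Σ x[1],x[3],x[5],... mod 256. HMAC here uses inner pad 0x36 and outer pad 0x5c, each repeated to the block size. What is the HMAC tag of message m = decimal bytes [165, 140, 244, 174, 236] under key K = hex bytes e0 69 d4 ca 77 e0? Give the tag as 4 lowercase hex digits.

7ddc

Key hex bytes e0 69 d4 ca 77 e0 is 6 bytes > B = 3, so hash it first: H(key) = 2b 13, then zero-pad to 3 bytes: K' = 2b 13 00.
K' ⊕ ipad = 1d 25 36.  K' ⊕ opad = 77 4f 5c.
Inner input = (K'⊕ipad) ∥ m = 1d 25 36 ∥ a5 8c f4 ae ec.
Inner hash: even-index sum = 397 mod 256 = 141; odd-index sum = 682 mod 256 = 170 → 8d aa.
Outer input = (K'⊕opad) ∥ inner = 77 4f 5c ∥ 8d aa.
Outer hash (tag): even-index sum = 381 mod 256 = 125; odd-index sum = 220 mod 256 = 220 → 7d dc.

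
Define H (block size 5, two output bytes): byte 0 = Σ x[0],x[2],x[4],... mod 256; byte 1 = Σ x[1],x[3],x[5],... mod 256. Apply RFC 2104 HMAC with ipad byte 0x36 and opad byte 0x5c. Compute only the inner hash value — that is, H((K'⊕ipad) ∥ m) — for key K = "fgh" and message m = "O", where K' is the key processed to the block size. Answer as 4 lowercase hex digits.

e4d6

Key "fgh" = 66 67 68 is 3 bytes ≤ B = 5; zero-pad to 5 bytes: K' = 66 67 68 00 00.
K' ⊕ ipad = 50 51 5e 36 36.
Inner input = 50 51 5e 36 36 ∥ 4f.
Inner hash: even-index sum = 228 mod 256 = 228; odd-index sum = 214 mod 256 = 214 → e4 d6.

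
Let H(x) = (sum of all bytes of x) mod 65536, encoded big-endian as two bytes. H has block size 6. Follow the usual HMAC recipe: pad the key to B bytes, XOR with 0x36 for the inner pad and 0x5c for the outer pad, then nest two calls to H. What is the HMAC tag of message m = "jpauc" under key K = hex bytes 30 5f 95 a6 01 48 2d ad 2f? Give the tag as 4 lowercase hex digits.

Key hex bytes 30 5f 95 a6 01 48 2d ad 2f is 9 bytes > B = 6, so hash it first: H(key) = 03 1c, then zero-pad to 6 bytes: K' = 03 1c 00 00 00 00.
K' ⊕ ipad = 35 2a 36 36 36 36.  K' ⊕ opad = 5f 40 5c 5c 5c 5c.
Inner input = (K'⊕ipad) ∥ m = 35 2a 36 36 36 36 ∥ 6a 70 61 75 63.
Inner hash: sum = 53+42+54+54+54+54+106+112+97+117+99 = 842 → 03 4a.
Outer input = (K'⊕opad) ∥ inner = 5f 40 5c 5c 5c 5c ∥ 03 4a.
Outer hash (tag): sum = 95+64+92+92+92+92+3+74 = 604 → 02 5c.

025c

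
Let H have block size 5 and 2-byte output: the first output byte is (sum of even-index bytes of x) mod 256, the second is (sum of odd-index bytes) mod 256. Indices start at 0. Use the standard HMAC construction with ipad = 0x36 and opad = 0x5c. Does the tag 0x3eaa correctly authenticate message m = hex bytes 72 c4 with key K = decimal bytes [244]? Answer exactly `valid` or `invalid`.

valid

Key decimal bytes [244] = f4 is 1 byte ≤ B = 5; zero-pad to 5 bytes: K' = f4 00 00 00 00.
K' ⊕ ipad = c2 36 36 36 36; K' ⊕ opad = a8 5c 5c 5c 5c.
Inner hash: even-index sum = 498 mod 256 = 242; odd-index sum = 222 mod 256 = 222 → f2 de.
Outer hash (recomputed tag): even-index sum = 574 mod 256 = 62; odd-index sum = 426 mod 256 = 170 → 3e aa.
Recomputed tag = 3eaa; claimed = 3eaa → match.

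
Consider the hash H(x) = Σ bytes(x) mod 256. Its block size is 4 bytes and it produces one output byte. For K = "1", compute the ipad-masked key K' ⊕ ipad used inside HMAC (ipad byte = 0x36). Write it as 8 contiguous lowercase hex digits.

07363636

Key "1" = 31 is 1 byte ≤ B = 4; zero-pad to 4 bytes: K' = 31 00 00 00.
XOR each byte with 0x36: 31⊕36=07, 00⊕36=36, 00⊕36=36, 00⊕36=36.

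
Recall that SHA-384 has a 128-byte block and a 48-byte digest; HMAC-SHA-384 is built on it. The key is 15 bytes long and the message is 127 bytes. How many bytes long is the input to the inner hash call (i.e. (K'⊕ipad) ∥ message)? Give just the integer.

Key is 15 ≤ 128 bytes, zero-padded: |K'| = 128.
Inner input = (K'⊕ipad) ∥ m → 128 + 127 = 255 bytes.

255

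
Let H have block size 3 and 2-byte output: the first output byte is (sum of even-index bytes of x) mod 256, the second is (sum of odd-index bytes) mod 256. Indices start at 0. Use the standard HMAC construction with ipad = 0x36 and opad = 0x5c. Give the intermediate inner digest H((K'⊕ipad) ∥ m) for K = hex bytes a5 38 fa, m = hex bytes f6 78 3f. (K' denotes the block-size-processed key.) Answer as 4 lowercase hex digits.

d743

Key hex bytes a5 38 fa is exactly B = 3 bytes: K' = a5 38 fa.
K' ⊕ ipad = 93 0e cc.
Inner input = 93 0e cc ∥ f6 78 3f.
Inner hash: even-index sum = 471 mod 256 = 215; odd-index sum = 323 mod 256 = 67 → d7 43.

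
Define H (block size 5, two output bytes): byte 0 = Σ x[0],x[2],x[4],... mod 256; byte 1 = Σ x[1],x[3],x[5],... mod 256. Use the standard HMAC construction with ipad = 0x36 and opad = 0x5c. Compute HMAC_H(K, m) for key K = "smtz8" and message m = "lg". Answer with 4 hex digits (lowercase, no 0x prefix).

ce53

Key "smtz8" = 73 6d 74 7a 38 is exactly B = 5 bytes: K' = 73 6d 74 7a 38.
K' ⊕ ipad = 45 5b 42 4c 0e.  K' ⊕ opad = 2f 31 28 26 64.
Inner input = (K'⊕ipad) ∥ m = 45 5b 42 4c 0e ∥ 6c 67.
Inner hash: even-index sum = 252 mod 256 = 252; odd-index sum = 275 mod 256 = 19 → fc 13.
Outer input = (K'⊕opad) ∥ inner = 2f 31 28 26 64 ∥ fc 13.
Outer hash (tag): even-index sum = 206 mod 256 = 206; odd-index sum = 339 mod 256 = 83 → ce 53.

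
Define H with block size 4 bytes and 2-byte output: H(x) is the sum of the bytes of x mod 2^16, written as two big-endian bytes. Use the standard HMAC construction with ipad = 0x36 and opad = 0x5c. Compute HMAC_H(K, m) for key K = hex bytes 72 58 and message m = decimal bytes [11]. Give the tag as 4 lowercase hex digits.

0114

Key hex bytes 72 58 is 2 bytes ≤ B = 4; zero-pad to 4 bytes: K' = 72 58 00 00.
K' ⊕ ipad = 44 6e 36 36.  K' ⊕ opad = 2e 04 5c 5c.
Inner input = (K'⊕ipad) ∥ m = 44 6e 36 36 ∥ 0b.
Inner hash: sum = 68+110+54+54+11 = 297 → 01 29.
Outer input = (K'⊕opad) ∥ inner = 2e 04 5c 5c ∥ 01 29.
Outer hash (tag): sum = 46+4+92+92+1+41 = 276 → 01 14.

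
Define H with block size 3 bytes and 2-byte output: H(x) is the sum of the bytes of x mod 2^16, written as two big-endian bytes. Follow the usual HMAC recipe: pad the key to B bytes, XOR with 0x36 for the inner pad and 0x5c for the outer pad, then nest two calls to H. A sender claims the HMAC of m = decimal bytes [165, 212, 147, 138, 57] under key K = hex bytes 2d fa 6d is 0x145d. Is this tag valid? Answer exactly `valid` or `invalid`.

Key hex bytes 2d fa 6d is exactly B = 3 bytes: K' = 2d fa 6d.
K' ⊕ ipad = 1b cc 5b; K' ⊕ opad = 71 a6 31.
Inner hash: sum = 27+204+91+165+212+147+138+57 = 1041 → 04 11.
Outer hash (recomputed tag): sum = 113+166+49+4+17 = 349 → 01 5d.
Recomputed tag = 015d; claimed = 145d → mismatch.

invalid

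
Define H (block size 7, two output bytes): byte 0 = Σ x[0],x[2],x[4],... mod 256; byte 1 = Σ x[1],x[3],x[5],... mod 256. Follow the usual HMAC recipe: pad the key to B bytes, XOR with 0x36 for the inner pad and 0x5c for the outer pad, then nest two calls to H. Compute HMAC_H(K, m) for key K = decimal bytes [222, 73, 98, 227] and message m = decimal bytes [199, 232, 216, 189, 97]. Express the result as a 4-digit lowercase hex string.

027d

Key decimal bytes [222, 73, 98, 227] = de 49 62 e3 is 4 bytes ≤ B = 7; zero-pad to 7 bytes: K' = de 49 62 e3 00 00 00.
K' ⊕ ipad = e8 7f 54 d5 36 36 36.  K' ⊕ opad = 82 15 3e bf 5c 5c 5c.
Inner input = (K'⊕ipad) ∥ m = e8 7f 54 d5 36 36 36 ∥ c7 e8 d8 bd 61.
Inner hash: even-index sum = 845 mod 256 = 77; odd-index sum = 906 mod 256 = 138 → 4d 8a.
Outer input = (K'⊕opad) ∥ inner = 82 15 3e bf 5c 5c 5c ∥ 4d 8a.
Outer hash (tag): even-index sum = 514 mod 256 = 2; odd-index sum = 381 mod 256 = 125 → 02 7d.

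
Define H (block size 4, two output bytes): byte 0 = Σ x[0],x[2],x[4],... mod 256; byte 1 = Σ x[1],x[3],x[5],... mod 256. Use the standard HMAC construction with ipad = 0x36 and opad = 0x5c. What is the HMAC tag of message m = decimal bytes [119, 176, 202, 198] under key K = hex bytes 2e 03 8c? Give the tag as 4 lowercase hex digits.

559c

Key hex bytes 2e 03 8c is 3 bytes ≤ B = 4; zero-pad to 4 bytes: K' = 2e 03 8c 00.
K' ⊕ ipad = 18 35 ba 36.  K' ⊕ opad = 72 5f d0 5c.
Inner input = (K'⊕ipad) ∥ m = 18 35 ba 36 ∥ 77 b0 ca c6.
Inner hash: even-index sum = 531 mod 256 = 19; odd-index sum = 481 mod 256 = 225 → 13 e1.
Outer input = (K'⊕opad) ∥ inner = 72 5f d0 5c ∥ 13 e1.
Outer hash (tag): even-index sum = 341 mod 256 = 85; odd-index sum = 412 mod 256 = 156 → 55 9c.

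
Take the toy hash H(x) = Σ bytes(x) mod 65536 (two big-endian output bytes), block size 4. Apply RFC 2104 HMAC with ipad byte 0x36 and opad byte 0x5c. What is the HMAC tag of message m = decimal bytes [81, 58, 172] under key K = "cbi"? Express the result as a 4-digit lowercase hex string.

Key "cbi" = 63 62 69 is 3 bytes ≤ B = 4; zero-pad to 4 bytes: K' = 63 62 69 00.
K' ⊕ ipad = 55 54 5f 36.  K' ⊕ opad = 3f 3e 35 5c.
Inner input = (K'⊕ipad) ∥ m = 55 54 5f 36 ∥ 51 3a ac.
Inner hash: sum = 85+84+95+54+81+58+172 = 629 → 02 75.
Outer input = (K'⊕opad) ∥ inner = 3f 3e 35 5c ∥ 02 75.
Outer hash (tag): sum = 63+62+53+92+2+117 = 389 → 01 85.

0185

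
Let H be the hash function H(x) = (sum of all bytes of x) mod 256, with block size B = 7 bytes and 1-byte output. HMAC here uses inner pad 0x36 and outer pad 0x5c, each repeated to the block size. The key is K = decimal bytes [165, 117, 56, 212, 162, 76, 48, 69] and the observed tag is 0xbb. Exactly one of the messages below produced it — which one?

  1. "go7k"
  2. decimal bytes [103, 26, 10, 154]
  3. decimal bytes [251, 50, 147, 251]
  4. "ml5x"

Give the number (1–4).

3

Key decimal bytes [165, 117, 56, 212, 162, 76, 48, 69] = a5 75 38 d4 a2 4c 30 45 is 8 bytes > B = 7, so hash it first: H(key) = 89, then zero-pad to 7 bytes: K' = 89 00 00 00 00 00 00.
K' ⊕ ipad = bf 36 36 36 36 36 36; K' ⊕ opad = d5 5c 5c 5c 5c 5c 5c.
m1: inner = H(bf 36 36 36 36 36 36 67 6f 37 6b) = 7b; tag = H(d5 5c 5c 5c 5c 5c 5c 7b) = 78
m2: inner = H(bf 36 36 36 36 36 36 67 1a 0a 9a) = 28; tag = H(d5 5c 5c 5c 5c 5c 5c 28) = 25
m3: inner = H(bf 36 36 36 36 36 36 fb 32 93 fb) = be; tag = H(d5 5c 5c 5c 5c 5c 5c be) = bb ← matches
m4: inner = H(bf 36 36 36 36 36 36 6d 6c 35 78) = 89; tag = H(d5 5c 5c 5c 5c 5c 5c 89) = 86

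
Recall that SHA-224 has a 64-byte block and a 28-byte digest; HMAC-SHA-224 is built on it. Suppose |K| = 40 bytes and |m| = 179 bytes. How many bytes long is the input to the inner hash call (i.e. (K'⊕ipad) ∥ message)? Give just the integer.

Key is 40 ≤ 64 bytes, zero-padded: |K'| = 64.
Inner input = (K'⊕ipad) ∥ m → 64 + 179 = 243 bytes.

243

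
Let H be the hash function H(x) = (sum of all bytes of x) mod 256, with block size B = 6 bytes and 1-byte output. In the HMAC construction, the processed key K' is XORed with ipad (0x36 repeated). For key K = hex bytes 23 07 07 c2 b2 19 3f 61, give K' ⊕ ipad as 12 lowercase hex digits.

Key hex bytes 23 07 07 c2 b2 19 3f 61 is 8 bytes > B = 6, so hash it first: H(key) = 5e, then zero-pad to 6 bytes: K' = 5e 00 00 00 00 00.
XOR each byte with 0x36: 5e⊕36=68, 00⊕36=36, 00⊕36=36, 00⊕36=36, 00⊕36=36, 00⊕36=36.

683636363636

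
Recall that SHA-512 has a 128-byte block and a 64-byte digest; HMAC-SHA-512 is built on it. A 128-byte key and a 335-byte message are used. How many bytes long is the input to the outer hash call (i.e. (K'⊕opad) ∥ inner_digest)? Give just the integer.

Key is 128 ≤ 128 bytes, zero-padded: |K'| = 128.
Outer input = (K'⊕opad) ∥ H(inner) → 128 + 64 = 192 bytes.

192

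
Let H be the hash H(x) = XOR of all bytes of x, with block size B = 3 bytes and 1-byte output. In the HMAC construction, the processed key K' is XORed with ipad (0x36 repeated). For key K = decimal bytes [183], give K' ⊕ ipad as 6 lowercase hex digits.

813636

Key decimal bytes [183] = b7 is 1 byte ≤ B = 3; zero-pad to 3 bytes: K' = b7 00 00.
XOR each byte with 0x36: b7⊕36=81, 00⊕36=36, 00⊕36=36.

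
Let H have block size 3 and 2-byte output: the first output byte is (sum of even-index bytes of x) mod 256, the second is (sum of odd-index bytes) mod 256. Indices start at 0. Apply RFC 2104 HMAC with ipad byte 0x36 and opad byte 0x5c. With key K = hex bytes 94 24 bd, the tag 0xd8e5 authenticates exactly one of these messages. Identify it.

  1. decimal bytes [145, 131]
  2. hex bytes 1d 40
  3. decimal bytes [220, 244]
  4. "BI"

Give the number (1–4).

Key hex bytes 94 24 bd is exactly B = 3 bytes: K' = 94 24 bd.
K' ⊕ ipad = a2 12 8b; K' ⊕ opad = c8 78 e1.
m1: inner = H(a2 12 8b 91 83) = b0 a3; tag = H(c8 78 e1 b0 a3) = 4c28
m2: inner = H(a2 12 8b 1d 40) = 6d 2f; tag = H(c8 78 e1 6d 2f) = d8e5 ← matches
m3: inner = H(a2 12 8b dc f4) = 21 ee; tag = H(c8 78 e1 21 ee) = 9799
m4: inner = H(a2 12 8b 42 49) = 76 54; tag = H(c8 78 e1 76 54) = fdee

2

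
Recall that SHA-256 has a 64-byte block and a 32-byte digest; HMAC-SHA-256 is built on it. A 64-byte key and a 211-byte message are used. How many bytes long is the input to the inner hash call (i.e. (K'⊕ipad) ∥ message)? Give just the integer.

275

Key is 64 ≤ 64 bytes, zero-padded: |K'| = 64.
Inner input = (K'⊕ipad) ∥ m → 64 + 211 = 275 bytes.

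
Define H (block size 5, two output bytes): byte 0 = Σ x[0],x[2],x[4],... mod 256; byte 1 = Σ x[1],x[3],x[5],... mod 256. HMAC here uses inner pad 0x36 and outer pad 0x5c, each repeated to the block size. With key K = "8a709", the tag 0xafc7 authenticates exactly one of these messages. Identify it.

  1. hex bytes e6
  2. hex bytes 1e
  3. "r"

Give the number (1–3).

Key "8a709" = 38 61 37 30 39 is exactly B = 5 bytes: K' = 38 61 37 30 39.
K' ⊕ ipad = 0e 57 01 06 0f; K' ⊕ opad = 64 3d 6b 6c 65.
m1: inner = H(0e 57 01 06 0f e6) = 1e 43; tag = H(64 3d 6b 6c 65 1e 43) = 77c7
m2: inner = H(0e 57 01 06 0f 1e) = 1e 7b; tag = H(64 3d 6b 6c 65 1e 7b) = afc7 ← matches
m3: inner = H(0e 57 01 06 0f 72) = 1e cf; tag = H(64 3d 6b 6c 65 1e cf) = 03c7

2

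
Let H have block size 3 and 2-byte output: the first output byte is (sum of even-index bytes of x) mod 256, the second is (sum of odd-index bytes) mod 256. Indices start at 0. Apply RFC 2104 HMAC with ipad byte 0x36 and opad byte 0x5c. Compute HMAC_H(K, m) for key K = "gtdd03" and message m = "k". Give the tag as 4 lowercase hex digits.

ab5a

Key "gtdd03" = 67 74 64 64 30 33 is 6 bytes > B = 3, so hash it first: H(key) = fb 0b, then zero-pad to 3 bytes: K' = fb 0b 00.
K' ⊕ ipad = cd 3d 36.  K' ⊕ opad = a7 57 5c.
Inner input = (K'⊕ipad) ∥ m = cd 3d 36 ∥ 6b.
Inner hash: even-index sum = 259 mod 256 = 3; odd-index sum = 168 mod 256 = 168 → 03 a8.
Outer input = (K'⊕opad) ∥ inner = a7 57 5c ∥ 03 a8.
Outer hash (tag): even-index sum = 427 mod 256 = 171; odd-index sum = 90 mod 256 = 90 → ab 5a.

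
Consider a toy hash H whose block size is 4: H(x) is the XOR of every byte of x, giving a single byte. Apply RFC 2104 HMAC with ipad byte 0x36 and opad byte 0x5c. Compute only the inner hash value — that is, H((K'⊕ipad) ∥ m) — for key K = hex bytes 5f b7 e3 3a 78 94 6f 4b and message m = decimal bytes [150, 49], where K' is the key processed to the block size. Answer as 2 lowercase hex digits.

Key hex bytes 5f b7 e3 3a 78 94 6f 4b is 8 bytes > B = 4, so hash it first: H(key) = f9, then zero-pad to 4 bytes: K' = f9 00 00 00.
K' ⊕ ipad = cf 36 36 36.
Inner input = cf 36 36 36 ∥ 96 31.
Inner hash: XOR cf⊕36⊕36⊕36⊕96⊕31 = 5e.

5e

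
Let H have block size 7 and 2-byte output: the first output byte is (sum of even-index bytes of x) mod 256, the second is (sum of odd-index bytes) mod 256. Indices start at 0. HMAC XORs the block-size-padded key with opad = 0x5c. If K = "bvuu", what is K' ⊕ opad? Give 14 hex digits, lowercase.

3e2a29295c5c5c

Key "bvuu" = 62 76 75 75 is 4 bytes ≤ B = 7; zero-pad to 7 bytes: K' = 62 76 75 75 00 00 00.
XOR each byte with 0x5c: 62⊕5c=3e, 76⊕5c=2a, 75⊕5c=29, 75⊕5c=29, 00⊕5c=5c, 00⊕5c=5c, 00⊕5c=5c.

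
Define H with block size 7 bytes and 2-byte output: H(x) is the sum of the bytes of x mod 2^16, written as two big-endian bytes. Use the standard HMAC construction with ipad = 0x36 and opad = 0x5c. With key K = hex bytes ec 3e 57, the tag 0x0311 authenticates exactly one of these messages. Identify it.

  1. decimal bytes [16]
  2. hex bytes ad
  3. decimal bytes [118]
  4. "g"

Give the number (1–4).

Key hex bytes ec 3e 57 is 3 bytes ≤ B = 7; zero-pad to 7 bytes: K' = ec 3e 57 00 00 00 00.
K' ⊕ ipad = da 08 61 36 36 36 36; K' ⊕ opad = b0 62 0b 5c 5c 5c 5c.
m1: inner = H(da 08 61 36 36 36 36 10) = 02 2b; tag = H(b0 62 0b 5c 5c 5c 5c 02 2b) = 02ba
m2: inner = H(da 08 61 36 36 36 36 ad) = 02 c8; tag = H(b0 62 0b 5c 5c 5c 5c 02 c8) = 0357
m3: inner = H(da 08 61 36 36 36 36 76) = 02 91; tag = H(b0 62 0b 5c 5c 5c 5c 02 91) = 0320
m4: inner = H(da 08 61 36 36 36 36 67) = 02 82; tag = H(b0 62 0b 5c 5c 5c 5c 02 82) = 0311 ← matches

4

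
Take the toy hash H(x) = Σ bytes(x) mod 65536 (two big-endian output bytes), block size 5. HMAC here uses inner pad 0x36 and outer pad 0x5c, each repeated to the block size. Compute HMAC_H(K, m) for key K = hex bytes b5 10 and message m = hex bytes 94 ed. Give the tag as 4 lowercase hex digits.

Key hex bytes b5 10 is 2 bytes ≤ B = 5; zero-pad to 5 bytes: K' = b5 10 00 00 00.
K' ⊕ ipad = 83 26 36 36 36.  K' ⊕ opad = e9 4c 5c 5c 5c.
Inner input = (K'⊕ipad) ∥ m = 83 26 36 36 36 ∥ 94 ed.
Inner hash: sum = 131+38+54+54+54+148+237 = 716 → 02 cc.
Outer input = (K'⊕opad) ∥ inner = e9 4c 5c 5c 5c ∥ 02 cc.
Outer hash (tag): sum = 233+76+92+92+92+2+204 = 791 → 03 17.

0317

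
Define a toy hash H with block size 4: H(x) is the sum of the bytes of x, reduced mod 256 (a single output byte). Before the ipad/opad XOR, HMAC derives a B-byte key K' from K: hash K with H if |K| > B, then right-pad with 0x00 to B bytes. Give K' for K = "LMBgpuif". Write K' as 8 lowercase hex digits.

f6000000

|K| = 8 > B = 4, so first hash the key.
H(K): sum = 76+77+66+103+112+117+105+102 = 758; mod 256 = 246 → f6.
Zero-pad H(K) = f6 to 4 bytes: K' = f6 00 00 00.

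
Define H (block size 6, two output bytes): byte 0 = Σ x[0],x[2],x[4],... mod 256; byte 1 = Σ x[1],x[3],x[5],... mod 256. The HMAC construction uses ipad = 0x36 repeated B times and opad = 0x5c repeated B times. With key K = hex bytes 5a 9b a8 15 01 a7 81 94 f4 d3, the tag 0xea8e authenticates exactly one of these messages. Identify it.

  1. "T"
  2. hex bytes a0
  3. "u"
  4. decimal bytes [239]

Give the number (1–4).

1

Key hex bytes 5a 9b a8 15 01 a7 81 94 f4 d3 is 10 bytes > B = 6, so hash it first: H(key) = 78 be, then zero-pad to 6 bytes: K' = 78 be 00 00 00 00.
K' ⊕ ipad = 4e 88 36 36 36 36; K' ⊕ opad = 24 e2 5c 5c 5c 5c.
m1: inner = H(4e 88 36 36 36 36 54) = 0e f4; tag = H(24 e2 5c 5c 5c 5c 0e f4) = ea8e ← matches
m2: inner = H(4e 88 36 36 36 36 a0) = 5a f4; tag = H(24 e2 5c 5c 5c 5c 5a f4) = 368e
m3: inner = H(4e 88 36 36 36 36 75) = 2f f4; tag = H(24 e2 5c 5c 5c 5c 2f f4) = 0b8e
m4: inner = H(4e 88 36 36 36 36 ef) = a9 f4; tag = H(24 e2 5c 5c 5c 5c a9 f4) = 858e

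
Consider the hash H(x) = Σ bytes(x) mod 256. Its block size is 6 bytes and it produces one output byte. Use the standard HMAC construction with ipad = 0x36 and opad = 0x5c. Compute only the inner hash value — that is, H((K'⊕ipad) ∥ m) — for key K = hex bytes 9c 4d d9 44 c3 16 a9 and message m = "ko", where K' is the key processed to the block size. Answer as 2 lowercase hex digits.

Key hex bytes 9c 4d d9 44 c3 16 a9 is 7 bytes > B = 6, so hash it first: H(key) = 88, then zero-pad to 6 bytes: K' = 88 00 00 00 00 00.
K' ⊕ ipad = be 36 36 36 36 36.
Inner input = be 36 36 36 36 36 ∥ 6b 6f.
Inner hash: sum = 190+54+54+54+54+54+107+111 = 678; mod 256 = 166 → a6.

a6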